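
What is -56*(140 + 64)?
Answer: -11424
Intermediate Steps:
-56*(140 + 64) = -56*204 = -11424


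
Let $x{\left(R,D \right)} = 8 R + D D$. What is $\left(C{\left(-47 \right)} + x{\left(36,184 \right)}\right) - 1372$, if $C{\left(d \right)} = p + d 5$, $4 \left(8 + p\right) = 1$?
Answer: $\frac{130117}{4} \approx 32529.0$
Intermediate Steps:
$x{\left(R,D \right)} = D^{2} + 8 R$ ($x{\left(R,D \right)} = 8 R + D^{2} = D^{2} + 8 R$)
$p = - \frac{31}{4}$ ($p = -8 + \frac{1}{4} \cdot 1 = -8 + \frac{1}{4} = - \frac{31}{4} \approx -7.75$)
$C{\left(d \right)} = - \frac{31}{4} + 5 d$ ($C{\left(d \right)} = - \frac{31}{4} + d 5 = - \frac{31}{4} + 5 d$)
$\left(C{\left(-47 \right)} + x{\left(36,184 \right)}\right) - 1372 = \left(\left(- \frac{31}{4} + 5 \left(-47\right)\right) + \left(184^{2} + 8 \cdot 36\right)\right) - 1372 = \left(\left(- \frac{31}{4} - 235\right) + \left(33856 + 288\right)\right) - 1372 = \left(- \frac{971}{4} + 34144\right) - 1372 = \frac{135605}{4} - 1372 = \frac{130117}{4}$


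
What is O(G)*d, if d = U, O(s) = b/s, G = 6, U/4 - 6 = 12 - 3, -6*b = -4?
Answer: 20/3 ≈ 6.6667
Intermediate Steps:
b = ⅔ (b = -⅙*(-4) = ⅔ ≈ 0.66667)
U = 60 (U = 24 + 4*(12 - 3) = 24 + 4*9 = 24 + 36 = 60)
O(s) = 2/(3*s)
d = 60
O(G)*d = ((⅔)/6)*60 = ((⅔)*(⅙))*60 = (⅑)*60 = 20/3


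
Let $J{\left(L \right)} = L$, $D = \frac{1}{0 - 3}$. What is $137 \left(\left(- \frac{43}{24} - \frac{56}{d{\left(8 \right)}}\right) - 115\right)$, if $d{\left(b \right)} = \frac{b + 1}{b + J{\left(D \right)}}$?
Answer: $- \frac{4867747}{216} \approx -22536.0$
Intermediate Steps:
$D = - \frac{1}{3}$ ($D = \frac{1}{-3} = - \frac{1}{3} \approx -0.33333$)
$d{\left(b \right)} = \frac{1 + b}{- \frac{1}{3} + b}$ ($d{\left(b \right)} = \frac{b + 1}{b - \frac{1}{3}} = \frac{1 + b}{- \frac{1}{3} + b}$)
$137 \left(\left(- \frac{43}{24} - \frac{56}{d{\left(8 \right)}}\right) - 115\right) = 137 \left(\left(- \frac{43}{24} - \frac{56}{3 \frac{1}{-1 + 3 \cdot 8} \left(1 + 8\right)}\right) - 115\right) = 137 \left(\left(\left(-43\right) \frac{1}{24} - \frac{56}{3 \frac{1}{-1 + 24} \cdot 9}\right) - 115\right) = 137 \left(\left(- \frac{43}{24} - \frac{56}{3 \cdot \frac{1}{23} \cdot 9}\right) - 115\right) = 137 \left(\left(- \frac{43}{24} - \frac{56}{\frac{27}{23}}\right) - 115\right) = 137 \left(\left(- \frac{43}{24} - \frac{1288}{27}\right) - 115\right) = 137 \left(- \frac{10691}{216} - 115\right) = 137 \left(- \frac{35531}{216}\right) = - \frac{4867747}{216}$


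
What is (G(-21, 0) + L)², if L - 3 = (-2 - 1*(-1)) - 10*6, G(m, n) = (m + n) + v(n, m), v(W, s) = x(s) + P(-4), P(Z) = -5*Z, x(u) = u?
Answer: 6400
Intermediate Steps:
v(W, s) = 20 + s (v(W, s) = s - 5*(-4) = s + 20 = 20 + s)
G(m, n) = 20 + n + 2*m (G(m, n) = (m + n) + (20 + m) = 20 + n + 2*m)
L = -58 (L = 3 + ((-2 - 1*(-1)) - 10*6) = 3 + ((-2 + 1) - 60) = 3 + (-1 - 60) = 3 - 61 = -58)
(G(-21, 0) + L)² = ((20 + 0 + 2*(-21)) - 58)² = ((20 + 0 - 42) - 58)² = (-22 - 58)² = (-80)² = 6400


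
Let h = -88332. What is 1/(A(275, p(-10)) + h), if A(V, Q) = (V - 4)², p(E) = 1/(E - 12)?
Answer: -1/14891 ≈ -6.7155e-5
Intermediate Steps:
p(E) = 1/(-12 + E)
A(V, Q) = (-4 + V)²
1/(A(275, p(-10)) + h) = 1/((-4 + 275)² - 88332) = 1/(271² - 88332) = 1/(73441 - 88332) = 1/(-14891) = -1/14891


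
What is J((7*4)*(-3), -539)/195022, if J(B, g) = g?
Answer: -539/195022 ≈ -0.0027638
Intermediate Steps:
J((7*4)*(-3), -539)/195022 = -539/195022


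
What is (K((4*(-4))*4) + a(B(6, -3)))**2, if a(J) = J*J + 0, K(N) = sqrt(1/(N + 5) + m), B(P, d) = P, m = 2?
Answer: 76581/59 + 216*sqrt(767)/59 ≈ 1399.4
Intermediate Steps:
K(N) = sqrt(2 + 1/(5 + N)) (K(N) = sqrt(1/(N + 5) + 2) = sqrt(1/(5 + N) + 2) = sqrt(2 + 1/(5 + N)))
a(J) = J**2 (a(J) = J**2 + 0 = J**2)
(K((4*(-4))*4) + a(B(6, -3)))**2 = (sqrt((11 + 2*((4*(-4))*4))/(5 + (4*(-4))*4)) + 6**2)**2 = (sqrt((11 + 2*(-16*4))/(5 - 16*4)) + 36)**2 = (sqrt((11 + 2*(-64))/(5 - 64)) + 36)**2 = (sqrt((11 - 128)/(-59)) + 36)**2 = (sqrt(-1/59*(-117)) + 36)**2 = (sqrt(117/59) + 36)**2 = (3*sqrt(767)/59 + 36)**2 = (36 + 3*sqrt(767)/59)**2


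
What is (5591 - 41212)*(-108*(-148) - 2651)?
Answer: -474934793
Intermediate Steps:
(5591 - 41212)*(-108*(-148) - 2651) = -35621*(15984 - 2651) = -35621*13333 = -474934793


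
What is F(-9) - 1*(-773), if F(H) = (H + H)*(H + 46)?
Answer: 107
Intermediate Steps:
F(H) = 2*H*(46 + H) (F(H) = (2*H)*(46 + H) = 2*H*(46 + H))
F(-9) - 1*(-773) = 2*(-9)*(46 - 9) - 1*(-773) = 2*(-9)*37 + 773 = -666 + 773 = 107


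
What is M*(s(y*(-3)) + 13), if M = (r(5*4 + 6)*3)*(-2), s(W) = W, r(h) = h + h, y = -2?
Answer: -5928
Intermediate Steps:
r(h) = 2*h
M = -312 (M = ((2*(5*4 + 6))*3)*(-2) = ((2*(20 + 6))*3)*(-2) = ((2*26)*3)*(-2) = (52*3)*(-2) = 156*(-2) = -312)
M*(s(y*(-3)) + 13) = -312*(-2*(-3) + 13) = -312*(6 + 13) = -312*19 = -5928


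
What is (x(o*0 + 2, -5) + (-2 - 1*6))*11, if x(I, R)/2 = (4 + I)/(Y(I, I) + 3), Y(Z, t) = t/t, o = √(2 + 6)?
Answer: -55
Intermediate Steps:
o = 2*√2 (o = √8 = 2*√2 ≈ 2.8284)
Y(Z, t) = 1
x(I, R) = 2 + I/2 (x(I, R) = 2*((4 + I)/(1 + 3)) = 2*((4 + I)/4) = 2*((4 + I)*(¼)) = 2*(1 + I/4) = 2 + I/2)
(x(o*0 + 2, -5) + (-2 - 1*6))*11 = ((2 + ((2*√2)*0 + 2)/2) + (-2 - 1*6))*11 = ((2 + (0 + 2)/2) + (-2 - 6))*11 = ((2 + (½)*2) - 8)*11 = ((2 + 1) - 8)*11 = (3 - 8)*11 = -5*11 = -55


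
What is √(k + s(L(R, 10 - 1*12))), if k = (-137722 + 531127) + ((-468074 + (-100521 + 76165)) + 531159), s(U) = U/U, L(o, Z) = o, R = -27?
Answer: 9*√5335 ≈ 657.37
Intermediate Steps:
s(U) = 1
k = 432134 (k = 393405 + ((-468074 - 24356) + 531159) = 393405 + (-492430 + 531159) = 393405 + 38729 = 432134)
√(k + s(L(R, 10 - 1*12))) = √(432134 + 1) = √432135 = 9*√5335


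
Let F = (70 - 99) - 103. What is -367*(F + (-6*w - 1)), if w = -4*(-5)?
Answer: 92851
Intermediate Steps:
F = -132 (F = -29 - 103 = -132)
w = 20
-367*(F + (-6*w - 1)) = -367*(-132 + (-6*20 - 1)) = -367*(-132 + (-120 - 1)) = -367*(-132 - 121) = -367*(-253) = 92851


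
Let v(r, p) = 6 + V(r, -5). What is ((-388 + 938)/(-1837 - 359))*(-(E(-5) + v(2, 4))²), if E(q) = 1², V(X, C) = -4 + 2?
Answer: 6875/1098 ≈ 6.2614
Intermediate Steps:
V(X, C) = -2
E(q) = 1
v(r, p) = 4 (v(r, p) = 6 - 2 = 4)
((-388 + 938)/(-1837 - 359))*(-(E(-5) + v(2, 4))²) = ((-388 + 938)/(-1837 - 359))*(-(1 + 4)²) = (550/(-2196))*(-1*5²) = (550*(-1/2196))*(-1*25) = -275/1098*(-25) = 6875/1098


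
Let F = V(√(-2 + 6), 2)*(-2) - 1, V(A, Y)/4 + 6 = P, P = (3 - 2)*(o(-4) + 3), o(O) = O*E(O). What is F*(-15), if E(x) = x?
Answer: 1575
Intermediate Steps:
o(O) = O² (o(O) = O*O = O²)
P = 19 (P = (3 - 2)*((-4)² + 3) = 1*(16 + 3) = 1*19 = 19)
V(A, Y) = 52 (V(A, Y) = -24 + 4*19 = -24 + 76 = 52)
F = -105 (F = 52*(-2) - 1 = -104 - 1 = -105)
F*(-15) = -105*(-15) = 1575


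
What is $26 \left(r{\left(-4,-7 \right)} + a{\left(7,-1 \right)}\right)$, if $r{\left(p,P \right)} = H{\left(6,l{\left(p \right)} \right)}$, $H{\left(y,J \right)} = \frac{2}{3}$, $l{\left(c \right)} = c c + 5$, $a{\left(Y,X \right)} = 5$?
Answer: $\frac{442}{3} \approx 147.33$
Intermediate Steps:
$l{\left(c \right)} = 5 + c^{2}$ ($l{\left(c \right)} = c^{2} + 5 = 5 + c^{2}$)
$H{\left(y,J \right)} = \frac{2}{3}$ ($H{\left(y,J \right)} = 2 \cdot \frac{1}{3} = \frac{2}{3}$)
$r{\left(p,P \right)} = \frac{2}{3}$
$26 \left(r{\left(-4,-7 \right)} + a{\left(7,-1 \right)}\right) = 26 \left(\frac{2}{3} + 5\right) = 26 \cdot \frac{17}{3} = \frac{442}{3}$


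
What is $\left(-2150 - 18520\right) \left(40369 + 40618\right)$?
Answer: $-1674001290$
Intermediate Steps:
$\left(-2150 - 18520\right) \left(40369 + 40618\right) = \left(-2150 - 18520\right) 80987 = \left(-20670\right) 80987 = -1674001290$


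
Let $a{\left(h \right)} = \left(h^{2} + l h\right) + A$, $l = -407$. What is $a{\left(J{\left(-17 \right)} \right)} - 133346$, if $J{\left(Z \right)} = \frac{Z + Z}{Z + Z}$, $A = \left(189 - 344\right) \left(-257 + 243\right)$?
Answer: $-131582$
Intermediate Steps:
$A = 2170$ ($A = \left(-155\right) \left(-14\right) = 2170$)
$J{\left(Z \right)} = 1$ ($J{\left(Z \right)} = \frac{2 Z}{2 Z} = 2 Z \frac{1}{2 Z} = 1$)
$a{\left(h \right)} = 2170 + h^{2} - 407 h$ ($a{\left(h \right)} = \left(h^{2} - 407 h\right) + 2170 = 2170 + h^{2} - 407 h$)
$a{\left(J{\left(-17 \right)} \right)} - 133346 = \left(2170 + 1^{2} - 407\right) - 133346 = \left(2170 + 1 - 407\right) - 133346 = 1764 - 133346 = -131582$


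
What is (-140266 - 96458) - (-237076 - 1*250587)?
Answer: 250939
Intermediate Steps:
(-140266 - 96458) - (-237076 - 1*250587) = -236724 - (-237076 - 250587) = -236724 - 1*(-487663) = -236724 + 487663 = 250939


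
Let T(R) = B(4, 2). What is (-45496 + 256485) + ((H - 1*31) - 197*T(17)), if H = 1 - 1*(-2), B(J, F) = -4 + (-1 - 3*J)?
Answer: 214310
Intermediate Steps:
B(J, F) = -5 - 3*J
T(R) = -17 (T(R) = -5 - 3*4 = -5 - 12 = -17)
H = 3 (H = 1 + 2 = 3)
(-45496 + 256485) + ((H - 1*31) - 197*T(17)) = (-45496 + 256485) + ((3 - 1*31) - 197*(-17)) = 210989 + ((3 - 31) + 3349) = 210989 + (-28 + 3349) = 210989 + 3321 = 214310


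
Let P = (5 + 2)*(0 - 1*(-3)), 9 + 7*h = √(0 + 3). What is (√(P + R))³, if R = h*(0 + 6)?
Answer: 3*√21*(31 + 2*√3)^(3/2)/49 ≈ 56.766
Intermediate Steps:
h = -9/7 + √3/7 (h = -9/7 + √(0 + 3)/7 = -9/7 + √3/7 ≈ -1.0383)
R = -54/7 + 6*√3/7 (R = (-9/7 + √3/7)*(0 + 6) = (-9/7 + √3/7)*6 = -54/7 + 6*√3/7 ≈ -6.2297)
P = 21 (P = 7*(0 + 3) = 7*3 = 21)
(√(P + R))³ = (√(21 + (-54/7 + 6*√3/7)))³ = (√(93/7 + 6*√3/7))³ = (93/7 + 6*√3/7)^(3/2)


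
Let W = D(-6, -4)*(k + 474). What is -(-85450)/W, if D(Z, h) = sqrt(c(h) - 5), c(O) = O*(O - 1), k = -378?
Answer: 8545*sqrt(15)/144 ≈ 229.82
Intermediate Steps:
c(O) = O*(-1 + O)
D(Z, h) = sqrt(-5 + h*(-1 + h)) (D(Z, h) = sqrt(h*(-1 + h) - 5) = sqrt(-5 + h*(-1 + h)))
W = 96*sqrt(15) (W = sqrt(-5 - 4*(-1 - 4))*(-378 + 474) = sqrt(-5 - 4*(-5))*96 = sqrt(-5 + 20)*96 = sqrt(15)*96 = 96*sqrt(15) ≈ 371.81)
-(-85450)/W = -(-85450)/(96*sqrt(15)) = -(-85450)*sqrt(15)/1440 = -(-8545)*sqrt(15)/144 = 8545*sqrt(15)/144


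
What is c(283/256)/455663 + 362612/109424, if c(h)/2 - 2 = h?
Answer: 1321836411053/398883744896 ≈ 3.3138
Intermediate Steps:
c(h) = 4 + 2*h
c(283/256)/455663 + 362612/109424 = (4 + 2*(283/256))/455663 + 362612/109424 = (4 + 2*(283*(1/256)))*(1/455663) + 362612*(1/109424) = (4 + 2*(283/256))*(1/455663) + 90653/27356 = (4 + 283/128)*(1/455663) + 90653/27356 = (795/128)*(1/455663) + 90653/27356 = 795/58324864 + 90653/27356 = 1321836411053/398883744896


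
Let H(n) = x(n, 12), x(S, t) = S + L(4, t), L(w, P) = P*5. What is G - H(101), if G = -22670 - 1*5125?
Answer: -27956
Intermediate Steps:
L(w, P) = 5*P
G = -27795 (G = -22670 - 5125 = -27795)
x(S, t) = S + 5*t
H(n) = 60 + n (H(n) = n + 5*12 = n + 60 = 60 + n)
G - H(101) = -27795 - (60 + 101) = -27795 - 1*161 = -27795 - 161 = -27956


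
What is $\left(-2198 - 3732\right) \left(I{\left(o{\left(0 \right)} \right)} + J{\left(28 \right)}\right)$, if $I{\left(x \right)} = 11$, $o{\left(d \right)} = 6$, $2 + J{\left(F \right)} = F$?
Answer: $-219410$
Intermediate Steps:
$J{\left(F \right)} = -2 + F$
$\left(-2198 - 3732\right) \left(I{\left(o{\left(0 \right)} \right)} + J{\left(28 \right)}\right) = \left(-2198 - 3732\right) \left(11 + \left(-2 + 28\right)\right) = - 5930 \left(11 + 26\right) = \left(-5930\right) 37 = -219410$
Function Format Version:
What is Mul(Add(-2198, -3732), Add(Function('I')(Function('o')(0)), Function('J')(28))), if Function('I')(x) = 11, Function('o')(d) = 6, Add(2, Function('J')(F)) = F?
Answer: -219410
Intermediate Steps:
Function('J')(F) = Add(-2, F)
Mul(Add(-2198, -3732), Add(Function('I')(Function('o')(0)), Function('J')(28))) = Mul(Add(-2198, -3732), Add(11, Add(-2, 28))) = Mul(-5930, Add(11, 26)) = Mul(-5930, 37) = -219410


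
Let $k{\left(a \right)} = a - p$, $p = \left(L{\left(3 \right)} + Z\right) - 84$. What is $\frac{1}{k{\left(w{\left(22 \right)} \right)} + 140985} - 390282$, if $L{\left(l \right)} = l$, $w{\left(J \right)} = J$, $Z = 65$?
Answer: $- \frac{55038738485}{141023} \approx -3.9028 \cdot 10^{5}$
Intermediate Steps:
$p = -16$ ($p = \left(3 + 65\right) - 84 = 68 - 84 = -16$)
$k{\left(a \right)} = 16 + a$ ($k{\left(a \right)} = a - -16 = a + 16 = 16 + a$)
$\frac{1}{k{\left(w{\left(22 \right)} \right)} + 140985} - 390282 = \frac{1}{\left(16 + 22\right) + 140985} - 390282 = \frac{1}{38 + 140985} - 390282 = \frac{1}{141023} - 390282 = - \frac{55038738485}{141023}$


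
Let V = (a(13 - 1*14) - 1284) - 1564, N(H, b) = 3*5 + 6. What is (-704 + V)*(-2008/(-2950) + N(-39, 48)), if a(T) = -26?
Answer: -114420862/1475 ≈ -77574.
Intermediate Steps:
N(H, b) = 21 (N(H, b) = 15 + 6 = 21)
V = -2874 (V = (-26 - 1284) - 1564 = -1310 - 1564 = -2874)
(-704 + V)*(-2008/(-2950) + N(-39, 48)) = (-704 - 2874)*(-2008/(-2950) + 21) = -3578*(-2008*(-1/2950) + 21) = -3578*(1004/1475 + 21) = -3578*31979/1475 = -114420862/1475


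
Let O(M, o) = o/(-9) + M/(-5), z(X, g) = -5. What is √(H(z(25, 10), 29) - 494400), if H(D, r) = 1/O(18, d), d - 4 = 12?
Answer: I*√239289690/22 ≈ 703.14*I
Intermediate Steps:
d = 16 (d = 4 + 12 = 16)
O(M, o) = -M/5 - o/9 (O(M, o) = o*(-⅑) + M*(-⅕) = -o/9 - M/5 = -M/5 - o/9)
H(D, r) = -45/242 (H(D, r) = 1/(-⅕*18 - ⅑*16) = 1/(-18/5 - 16/9) = 1/(-242/45) = -45/242)
√(H(z(25, 10), 29) - 494400) = √(-45/242 - 494400) = √(-119644845/242) = I*√239289690/22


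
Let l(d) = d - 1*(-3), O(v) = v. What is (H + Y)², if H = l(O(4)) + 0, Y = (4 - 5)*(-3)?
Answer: 100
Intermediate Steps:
Y = 3 (Y = -1*(-3) = 3)
l(d) = 3 + d (l(d) = d + 3 = 3 + d)
H = 7 (H = (3 + 4) + 0 = 7 + 0 = 7)
(H + Y)² = (7 + 3)² = 10² = 100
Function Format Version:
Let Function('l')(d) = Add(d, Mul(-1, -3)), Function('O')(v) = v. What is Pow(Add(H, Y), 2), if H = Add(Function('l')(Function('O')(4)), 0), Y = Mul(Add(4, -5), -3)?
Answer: 100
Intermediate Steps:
Y = 3 (Y = Mul(-1, -3) = 3)
Function('l')(d) = Add(3, d) (Function('l')(d) = Add(d, 3) = Add(3, d))
H = 7 (H = Add(Add(3, 4), 0) = Add(7, 0) = 7)
Pow(Add(H, Y), 2) = Pow(Add(7, 3), 2) = Pow(10, 2) = 100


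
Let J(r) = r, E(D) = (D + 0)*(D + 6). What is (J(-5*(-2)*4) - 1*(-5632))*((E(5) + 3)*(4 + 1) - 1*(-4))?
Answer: 1667568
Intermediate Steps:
E(D) = D*(6 + D)
(J(-5*(-2)*4) - 1*(-5632))*((E(5) + 3)*(4 + 1) - 1*(-4)) = (-5*(-2)*4 - 1*(-5632))*((5*(6 + 5) + 3)*(4 + 1) - 1*(-4)) = (10*4 + 5632)*((5*11 + 3)*5 + 4) = (40 + 5632)*((55 + 3)*5 + 4) = 5672*(58*5 + 4) = 5672*(290 + 4) = 5672*294 = 1667568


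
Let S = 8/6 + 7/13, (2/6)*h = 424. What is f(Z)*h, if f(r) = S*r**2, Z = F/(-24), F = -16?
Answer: 123808/117 ≈ 1058.2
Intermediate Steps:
h = 1272 (h = 3*424 = 1272)
Z = 2/3 (Z = -16/(-24) = -16*(-1/24) = 2/3 ≈ 0.66667)
S = 73/39 (S = 8*(1/6) + 7*(1/13) = 4/3 + 7/13 = 73/39 ≈ 1.8718)
f(r) = 73*r**2/39
f(Z)*h = (73*(2/3)**2/39)*1272 = ((73/39)*(4/9))*1272 = (292/351)*1272 = 123808/117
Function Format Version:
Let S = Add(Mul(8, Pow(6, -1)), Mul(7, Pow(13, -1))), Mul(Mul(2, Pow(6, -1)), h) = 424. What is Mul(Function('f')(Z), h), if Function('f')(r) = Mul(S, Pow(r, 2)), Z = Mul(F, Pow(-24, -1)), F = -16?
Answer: Rational(123808, 117) ≈ 1058.2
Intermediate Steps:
h = 1272 (h = Mul(3, 424) = 1272)
Z = Rational(2, 3) (Z = Mul(-16, Pow(-24, -1)) = Mul(-16, Rational(-1, 24)) = Rational(2, 3) ≈ 0.66667)
S = Rational(73, 39) (S = Add(Mul(8, Rational(1, 6)), Mul(7, Rational(1, 13))) = Add(Rational(4, 3), Rational(7, 13)) = Rational(73, 39) ≈ 1.8718)
Function('f')(r) = Mul(Rational(73, 39), Pow(r, 2))
Mul(Function('f')(Z), h) = Mul(Mul(Rational(73, 39), Pow(Rational(2, 3), 2)), 1272) = Mul(Mul(Rational(73, 39), Rational(4, 9)), 1272) = Mul(Rational(292, 351), 1272) = Rational(123808, 117)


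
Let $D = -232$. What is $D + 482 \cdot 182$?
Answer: $87492$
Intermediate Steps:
$D + 482 \cdot 182 = -232 + 482 \cdot 182 = -232 + 87724 = 87492$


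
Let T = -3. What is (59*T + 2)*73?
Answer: -12775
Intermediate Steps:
(59*T + 2)*73 = (59*(-3) + 2)*73 = (-177 + 2)*73 = -175*73 = -12775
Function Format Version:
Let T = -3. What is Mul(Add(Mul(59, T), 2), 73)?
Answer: -12775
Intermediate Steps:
Mul(Add(Mul(59, T), 2), 73) = Mul(Add(Mul(59, -3), 2), 73) = Mul(Add(-177, 2), 73) = Mul(-175, 73) = -12775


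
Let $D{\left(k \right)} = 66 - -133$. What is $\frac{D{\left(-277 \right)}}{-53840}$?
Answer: $- \frac{199}{53840} \approx -0.0036961$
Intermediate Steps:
$D{\left(k \right)} = 199$ ($D{\left(k \right)} = 66 + 133 = 199$)
$\frac{D{\left(-277 \right)}}{-53840} = \frac{199}{-53840} = 199 \left(- \frac{1}{53840}\right) = - \frac{199}{53840}$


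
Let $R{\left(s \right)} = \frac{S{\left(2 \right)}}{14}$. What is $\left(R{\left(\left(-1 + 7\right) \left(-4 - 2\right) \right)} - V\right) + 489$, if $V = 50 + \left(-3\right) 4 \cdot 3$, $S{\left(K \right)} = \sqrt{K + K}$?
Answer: $\frac{3326}{7} \approx 475.14$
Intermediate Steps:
$S{\left(K \right)} = \sqrt{2} \sqrt{K}$ ($S{\left(K \right)} = \sqrt{2 K} = \sqrt{2} \sqrt{K}$)
$R{\left(s \right)} = \frac{1}{7}$ ($R{\left(s \right)} = \frac{\sqrt{2} \sqrt{2}}{14} = 2 \cdot \frac{1}{14} = \frac{1}{7}$)
$V = 14$ ($V = 50 - 36 = 14$)
$\left(R{\left(\left(-1 + 7\right) \left(-4 - 2\right) \right)} - V\right) + 489 = \left(\frac{1}{7} - 14\right) + 489 = - \frac{97}{7} + 489 = \frac{3326}{7}$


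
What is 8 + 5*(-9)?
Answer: -37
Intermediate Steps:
8 + 5*(-9) = 8 - 45 = -37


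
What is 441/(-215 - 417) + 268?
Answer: 168935/632 ≈ 267.30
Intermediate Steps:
441/(-215 - 417) + 268 = 441/(-632) + 268 = -1/632*441 + 268 = -441/632 + 268 = 168935/632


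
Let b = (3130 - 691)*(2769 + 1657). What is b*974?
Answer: 10514343636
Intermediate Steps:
b = 10795014 (b = 2439*4426 = 10795014)
b*974 = 10795014*974 = 10514343636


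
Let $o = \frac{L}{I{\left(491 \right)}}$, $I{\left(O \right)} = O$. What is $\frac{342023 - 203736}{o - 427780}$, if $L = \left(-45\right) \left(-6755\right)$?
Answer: $- \frac{67898917}{209736005} \approx -0.32374$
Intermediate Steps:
$L = 303975$
$o = \frac{303975}{491} \approx 619.09$
$\frac{342023 - 203736}{o - 427780} = \frac{342023 - 203736}{\frac{303975}{491} - 427780} = \frac{138287}{- \frac{209736005}{491}} = 138287 \left(- \frac{491}{209736005}\right) = - \frac{67898917}{209736005}$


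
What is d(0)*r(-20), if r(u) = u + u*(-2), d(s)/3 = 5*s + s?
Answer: 0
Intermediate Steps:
d(s) = 18*s (d(s) = 3*(5*s + s) = 3*(6*s) = 18*s)
r(u) = -u (r(u) = u - 2*u = -u)
d(0)*r(-20) = (18*0)*(-1*(-20)) = 0*20 = 0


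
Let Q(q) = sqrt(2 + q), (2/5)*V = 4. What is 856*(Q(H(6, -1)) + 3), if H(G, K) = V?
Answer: 2568 + 1712*sqrt(3) ≈ 5533.3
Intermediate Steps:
V = 10 (V = (5/2)*4 = 10)
H(G, K) = 10
856*(Q(H(6, -1)) + 3) = 856*(sqrt(2 + 10) + 3) = 856*(sqrt(12) + 3) = 856*(2*sqrt(3) + 3) = 856*(3 + 2*sqrt(3)) = 2568 + 1712*sqrt(3)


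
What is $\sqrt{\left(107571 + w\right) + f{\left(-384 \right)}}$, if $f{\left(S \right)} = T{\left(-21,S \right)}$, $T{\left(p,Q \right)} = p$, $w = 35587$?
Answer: $\sqrt{143137} \approx 378.33$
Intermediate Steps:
$f{\left(S \right)} = -21$
$\sqrt{\left(107571 + w\right) + f{\left(-384 \right)}} = \sqrt{\left(107571 + 35587\right) - 21} = \sqrt{143158 - 21} = \sqrt{143137}$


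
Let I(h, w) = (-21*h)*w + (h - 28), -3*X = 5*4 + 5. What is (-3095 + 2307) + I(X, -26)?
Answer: -16123/3 ≈ -5374.3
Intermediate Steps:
X = -25/3 (X = -(5*4 + 5)/3 = -(20 + 5)/3 = -1/3*25 = -25/3 ≈ -8.3333)
I(h, w) = -28 + h - 21*h*w (I(h, w) = -21*h*w + (-28 + h) = -28 + h - 21*h*w)
(-3095 + 2307) + I(X, -26) = (-3095 + 2307) + (-28 - 25/3 - 21*(-25/3)*(-26)) = -788 + (-28 - 25/3 - 4550) = -788 - 13759/3 = -16123/3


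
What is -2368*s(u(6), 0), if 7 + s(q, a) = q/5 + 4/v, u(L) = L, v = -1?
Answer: 116032/5 ≈ 23206.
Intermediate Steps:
s(q, a) = -11 + q/5 (s(q, a) = -7 + (q/5 + 4/(-1)) = -7 + (q*(1/5) + 4*(-1)) = -7 + (q/5 - 4) = -7 + (-4 + q/5) = -11 + q/5)
-2368*s(u(6), 0) = -2368*(-11 + (1/5)*6) = -2368*(-11 + 6/5) = -2368*(-49/5) = 116032/5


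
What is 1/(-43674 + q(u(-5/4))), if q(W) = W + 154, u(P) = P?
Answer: -4/174085 ≈ -2.2977e-5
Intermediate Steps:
q(W) = 154 + W
1/(-43674 + q(u(-5/4))) = 1/(-43674 + (154 - 5/4)) = 1/(-43674 + 611/4) = 1/(-174085/4) = -4/174085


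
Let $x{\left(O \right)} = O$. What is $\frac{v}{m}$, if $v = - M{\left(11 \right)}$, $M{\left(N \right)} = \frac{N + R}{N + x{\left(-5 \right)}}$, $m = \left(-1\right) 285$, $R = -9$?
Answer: $\frac{1}{855} \approx 0.0011696$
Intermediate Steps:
$m = -285$
$M{\left(N \right)} = \frac{-9 + N}{-5 + N}$ ($M{\left(N \right)} = \frac{N - 9}{N - 5} = \frac{-9 + N}{-5 + N}$)
$v = - \frac{1}{3}$ ($v = - \frac{-9 + 11}{-5 + 11} = - \frac{2}{6} = \left(-1\right) \frac{1}{3} = - \frac{1}{3} \approx -0.33333$)
$\frac{v}{m} = - \frac{1}{3 \left(-285\right)} = \left(- \frac{1}{3}\right) \left(- \frac{1}{285}\right) = \frac{1}{855}$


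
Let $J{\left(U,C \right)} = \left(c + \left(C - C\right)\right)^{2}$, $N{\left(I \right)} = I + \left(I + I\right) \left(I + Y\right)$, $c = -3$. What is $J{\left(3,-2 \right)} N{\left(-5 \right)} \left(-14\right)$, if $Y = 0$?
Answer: $-5670$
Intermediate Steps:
$N{\left(I \right)} = I + 2 I^{2}$ ($N{\left(I \right)} = I + \left(I + I\right) \left(I + 0\right) = I + 2 I I = I + 2 I^{2}$)
$J{\left(U,C \right)} = 9$ ($J{\left(U,C \right)} = \left(-3 + \left(C - C\right)\right)^{2} = \left(-3 + 0\right)^{2} = \left(-3\right)^{2} = 9$)
$J{\left(3,-2 \right)} N{\left(-5 \right)} \left(-14\right) = 9 \left(- 5 \left(1 + 2 \left(-5\right)\right)\right) \left(-14\right) = 9 \left(- 5 \left(1 - 10\right)\right) \left(-14\right) = 9 \left(\left(-5\right) \left(-9\right)\right) \left(-14\right) = 9 \cdot 45 \left(-14\right) = 405 \left(-14\right) = -5670$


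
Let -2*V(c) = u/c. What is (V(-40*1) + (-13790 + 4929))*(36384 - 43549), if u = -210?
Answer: 508062985/8 ≈ 6.3508e+7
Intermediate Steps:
V(c) = 105/c (V(c) = -(-105)/c = 105/c)
(V(-40*1) + (-13790 + 4929))*(36384 - 43549) = (105/((-40*1)) + (-13790 + 4929))*(36384 - 43549) = (105/(-40) - 8861)*(-7165) = (105*(-1/40) - 8861)*(-7165) = (-21/8 - 8861)*(-7165) = -70909/8*(-7165) = 508062985/8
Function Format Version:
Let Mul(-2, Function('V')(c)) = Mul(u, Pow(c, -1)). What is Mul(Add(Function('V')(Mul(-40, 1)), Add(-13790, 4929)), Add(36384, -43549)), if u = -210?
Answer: Rational(508062985, 8) ≈ 6.3508e+7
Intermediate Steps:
Function('V')(c) = Mul(105, Pow(c, -1)) (Function('V')(c) = Mul(Rational(-1, 2), Mul(-210, Pow(c, -1))) = Mul(105, Pow(c, -1)))
Mul(Add(Function('V')(Mul(-40, 1)), Add(-13790, 4929)), Add(36384, -43549)) = Mul(Add(Mul(105, Pow(Mul(-40, 1), -1)), Add(-13790, 4929)), Add(36384, -43549)) = Mul(Add(Mul(105, Pow(-40, -1)), -8861), -7165) = Mul(Add(Mul(105, Rational(-1, 40)), -8861), -7165) = Mul(Add(Rational(-21, 8), -8861), -7165) = Mul(Rational(-70909, 8), -7165) = Rational(508062985, 8)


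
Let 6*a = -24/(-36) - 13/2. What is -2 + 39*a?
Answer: -479/12 ≈ -39.917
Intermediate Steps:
a = -35/36 (a = (-24/(-36) - 13/2)/6 = (-24*(-1/36) - 13*½)/6 = (⅔ - 13/2)/6 = (⅙)*(-35/6) = -35/36 ≈ -0.97222)
-2 + 39*a = -2 + 39*(-35/36) = -2 - 455/12 = -479/12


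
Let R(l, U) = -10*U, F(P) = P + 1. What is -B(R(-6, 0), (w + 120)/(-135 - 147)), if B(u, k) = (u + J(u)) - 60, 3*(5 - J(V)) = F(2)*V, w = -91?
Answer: 55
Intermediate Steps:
F(P) = 1 + P
J(V) = 5 - V (J(V) = 5 - (1 + 2)*V/3 = 5 - V)
B(u, k) = -55 (B(u, k) = (u + (5 - u)) - 60 = 5 - 60 = -55)
-B(R(-6, 0), (w + 120)/(-135 - 147)) = -1*(-55) = 55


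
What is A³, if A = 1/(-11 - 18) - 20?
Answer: -196122941/24389 ≈ -8041.5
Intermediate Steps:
A = -581/29 (A = 1/(-29) - 20 = -1/29 - 20 = -581/29 ≈ -20.034)
A³ = (-581/29)³ = -196122941/24389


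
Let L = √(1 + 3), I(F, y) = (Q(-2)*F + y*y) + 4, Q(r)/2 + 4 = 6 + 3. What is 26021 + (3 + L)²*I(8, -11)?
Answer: 31146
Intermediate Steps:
Q(r) = 10 (Q(r) = -8 + 2*(6 + 3) = -8 + 2*9 = -8 + 18 = 10)
I(F, y) = 4 + y² + 10*F (I(F, y) = (10*F + y*y) + 4 = (10*F + y²) + 4 = (y² + 10*F) + 4 = 4 + y² + 10*F)
L = 2 (L = √4 = 2)
26021 + (3 + L)²*I(8, -11) = 26021 + (3 + 2)²*(4 + (-11)² + 10*8) = 26021 + 5²*(4 + 121 + 80) = 26021 + 25*205 = 26021 + 5125 = 31146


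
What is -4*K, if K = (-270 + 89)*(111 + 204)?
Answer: 228060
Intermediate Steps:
K = -57015 (K = -181*315 = -57015)
-4*K = -4*(-57015) = 228060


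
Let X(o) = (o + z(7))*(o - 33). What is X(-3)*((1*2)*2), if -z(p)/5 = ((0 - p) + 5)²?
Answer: 3312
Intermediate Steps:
z(p) = -5*(5 - p)² (z(p) = -5*((0 - p) + 5)² = -5*(-p + 5)² = -5*(5 - p)²)
X(o) = (-33 + o)*(-20 + o) (X(o) = (o - 5*(-5 + 7)²)*(o - 33) = (o - 5*2²)*(-33 + o) = (o - 5*4)*(-33 + o) = (o - 20)*(-33 + o) = (-20 + o)*(-33 + o) = (-33 + o)*(-20 + o))
X(-3)*((1*2)*2) = (660 + (-3)² - 53*(-3))*((1*2)*2) = (660 + 9 + 159)*(2*2) = 828*4 = 3312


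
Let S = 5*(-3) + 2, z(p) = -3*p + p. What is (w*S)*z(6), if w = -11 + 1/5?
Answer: -8424/5 ≈ -1684.8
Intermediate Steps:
z(p) = -2*p
w = -54/5 (w = -11 + 1/5 = -54/5 ≈ -10.800)
S = -13 (S = -15 + 2 = -13)
(w*S)*z(6) = (-54/5*(-13))*(-2*6) = (702/5)*(-12) = -8424/5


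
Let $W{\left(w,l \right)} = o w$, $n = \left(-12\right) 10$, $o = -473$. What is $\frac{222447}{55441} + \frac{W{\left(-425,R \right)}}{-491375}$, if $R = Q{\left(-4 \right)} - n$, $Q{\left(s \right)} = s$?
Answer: $\frac{3926394704}{1089692855} \approx 3.6032$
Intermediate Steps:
$n = -120$
$R = 116$ ($R = -4 - -120 = -4 + 120 = 116$)
$W{\left(w,l \right)} = - 473 w$
$\frac{222447}{55441} + \frac{W{\left(-425,R \right)}}{-491375} = \frac{222447}{55441} + \frac{\left(-473\right) \left(-425\right)}{-491375} = 222447 \cdot \frac{1}{55441} + 201025 \left(- \frac{1}{491375}\right) = \frac{222447}{55441} - \frac{8041}{19655} = \frac{3926394704}{1089692855}$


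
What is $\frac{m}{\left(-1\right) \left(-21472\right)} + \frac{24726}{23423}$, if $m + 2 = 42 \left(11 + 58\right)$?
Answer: $\frac{37421855}{31433666} \approx 1.1905$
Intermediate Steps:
$m = 2896$ ($m = -2 + 42 \left(11 + 58\right) = -2 + 42 \cdot 69 = -2 + 2898 = 2896$)
$\frac{m}{\left(-1\right) \left(-21472\right)} + \frac{24726}{23423} = \frac{2896}{\left(-1\right) \left(-21472\right)} + \frac{24726}{23423} = \frac{2896}{21472} + 24726 \cdot \frac{1}{23423} = 2896 \cdot \frac{1}{21472} + \frac{24726}{23423} = \frac{181}{1342} + \frac{24726}{23423} = \frac{37421855}{31433666}$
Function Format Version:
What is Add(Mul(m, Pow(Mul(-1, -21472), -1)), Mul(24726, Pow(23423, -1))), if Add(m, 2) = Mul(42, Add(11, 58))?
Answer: Rational(37421855, 31433666) ≈ 1.1905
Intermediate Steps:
m = 2896 (m = Add(-2, Mul(42, Add(11, 58))) = Add(-2, Mul(42, 69)) = Add(-2, 2898) = 2896)
Add(Mul(m, Pow(Mul(-1, -21472), -1)), Mul(24726, Pow(23423, -1))) = Add(Mul(2896, Pow(Mul(-1, -21472), -1)), Mul(24726, Pow(23423, -1))) = Add(Mul(2896, Pow(21472, -1)), Mul(24726, Rational(1, 23423))) = Add(Mul(2896, Rational(1, 21472)), Rational(24726, 23423)) = Add(Rational(181, 1342), Rational(24726, 23423)) = Rational(37421855, 31433666)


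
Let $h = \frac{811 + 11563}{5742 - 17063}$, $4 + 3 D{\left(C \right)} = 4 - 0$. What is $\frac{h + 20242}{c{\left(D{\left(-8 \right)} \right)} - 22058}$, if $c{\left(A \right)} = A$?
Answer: $- \frac{114573654}{124859309} \approx -0.91762$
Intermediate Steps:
$D{\left(C \right)} = 0$ ($D{\left(C \right)} = - \frac{4}{3} + \frac{4 - 0}{3} = - \frac{4}{3} + \frac{4 + 0}{3} = - \frac{4}{3} + \frac{1}{3} \cdot 4 = - \frac{4}{3} + \frac{4}{3} = 0$)
$h = - \frac{12374}{11321}$ ($h = \frac{12374}{-11321} = 12374 \left(- \frac{1}{11321}\right) = - \frac{12374}{11321} \approx -1.093$)
$\frac{h + 20242}{c{\left(D{\left(-8 \right)} \right)} - 22058} = \frac{- \frac{12374}{11321} + 20242}{0 - 22058} = \frac{229147308}{11321 \left(-22058\right)} = \frac{229147308}{11321} \left(- \frac{1}{22058}\right) = - \frac{114573654}{124859309}$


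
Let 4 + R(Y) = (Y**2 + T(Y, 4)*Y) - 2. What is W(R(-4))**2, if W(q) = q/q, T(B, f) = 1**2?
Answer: 1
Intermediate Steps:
T(B, f) = 1
R(Y) = -6 + Y + Y**2 (R(Y) = -4 + ((Y**2 + 1*Y) - 2) = -4 + ((Y**2 + Y) - 2) = -4 + ((Y + Y**2) - 2) = -4 + (-2 + Y + Y**2) = -6 + Y + Y**2)
W(q) = 1
W(R(-4))**2 = 1**2 = 1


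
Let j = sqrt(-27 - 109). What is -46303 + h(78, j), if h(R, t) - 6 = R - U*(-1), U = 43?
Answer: -46176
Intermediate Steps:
j = 2*I*sqrt(34) (j = sqrt(-136) = 2*I*sqrt(34) ≈ 11.662*I)
h(R, t) = 49 + R (h(R, t) = 6 + (R - 43*(-1)) = 6 + (R - 1*(-43)) = 6 + (R + 43) = 6 + (43 + R) = 49 + R)
-46303 + h(78, j) = -46303 + (49 + 78) = -46303 + 127 = -46176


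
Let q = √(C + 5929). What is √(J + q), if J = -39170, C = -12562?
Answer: √(-39170 + 3*I*√737) ≈ 0.206 + 197.91*I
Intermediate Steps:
q = 3*I*√737 (q = √(-12562 + 5929) = √(-6633) = 3*I*√737 ≈ 81.443*I)
√(J + q) = √(-39170 + 3*I*√737)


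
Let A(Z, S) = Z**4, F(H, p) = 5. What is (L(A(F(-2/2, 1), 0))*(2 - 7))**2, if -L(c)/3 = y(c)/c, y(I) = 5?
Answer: 9/625 ≈ 0.014400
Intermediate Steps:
L(c) = -15/c
(L(A(F(-2/2, 1), 0))*(2 - 7))**2 = ((-15/(5**4))*(2 - 7))**2 = (-15/625*(-5))**2 = (-15*1/625*(-5))**2 = (-3/125*(-5))**2 = (3/25)**2 = 9/625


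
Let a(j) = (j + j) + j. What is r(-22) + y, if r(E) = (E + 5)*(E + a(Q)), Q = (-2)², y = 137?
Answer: 307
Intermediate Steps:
Q = 4
a(j) = 3*j (a(j) = 2*j + j = 3*j)
r(E) = (5 + E)*(12 + E) (r(E) = (E + 5)*(E + 3*4) = (5 + E)*(E + 12) = (5 + E)*(12 + E))
r(-22) + y = (60 + (-22)² + 17*(-22)) + 137 = (60 + 484 - 374) + 137 = 170 + 137 = 307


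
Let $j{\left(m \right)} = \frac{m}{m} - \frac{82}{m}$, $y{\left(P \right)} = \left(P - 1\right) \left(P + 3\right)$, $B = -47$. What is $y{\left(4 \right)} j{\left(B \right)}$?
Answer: $\frac{2709}{47} \approx 57.638$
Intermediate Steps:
$y{\left(P \right)} = \left(-1 + P\right) \left(3 + P\right)$
$j{\left(m \right)} = 1 - \frac{82}{m}$
$y{\left(4 \right)} j{\left(B \right)} = \left(-3 + 4^{2} + 2 \cdot 4\right) \frac{-82 - 47}{-47} = \left(-3 + 16 + 8\right) \left(\left(- \frac{1}{47}\right) \left(-129\right)\right) = 21 \cdot \frac{129}{47} = \frac{2709}{47}$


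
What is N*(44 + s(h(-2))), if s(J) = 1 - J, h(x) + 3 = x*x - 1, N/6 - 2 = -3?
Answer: -270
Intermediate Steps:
N = -6 (N = 12 + 6*(-3) = 12 - 18 = -6)
h(x) = -4 + x² (h(x) = -3 + (x*x - 1) = -3 + (x² - 1) = -3 + (-1 + x²) = -4 + x²)
N*(44 + s(h(-2))) = -6*(44 + (1 - (-4 + (-2)²))) = -6*(44 + (1 - (-4 + 4))) = -6*(44 + (1 - 1*0)) = -6*(44 + (1 + 0)) = -6*(44 + 1) = -6*45 = -270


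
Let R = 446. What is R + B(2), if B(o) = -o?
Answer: 444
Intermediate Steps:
R + B(2) = 446 - 1*2 = 446 - 2 = 444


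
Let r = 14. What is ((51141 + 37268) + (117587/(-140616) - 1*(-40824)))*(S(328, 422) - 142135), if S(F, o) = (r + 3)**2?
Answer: -429606851115181/23436 ≈ -1.8331e+10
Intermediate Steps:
S(F, o) = 289 (S(F, o) = (14 + 3)**2 = 17**2 = 289)
((51141 + 37268) + (117587/(-140616) - 1*(-40824)))*(S(328, 422) - 142135) = ((51141 + 37268) + (117587/(-140616) - 1*(-40824)))*(289 - 142135) = (88409 + (117587*(-1/140616) + 40824))*(-141846) = (88409 + (-117587/140616 + 40824))*(-141846) = (88409 + 5740389997/140616)*(-141846) = (18172109941/140616)*(-141846) = -429606851115181/23436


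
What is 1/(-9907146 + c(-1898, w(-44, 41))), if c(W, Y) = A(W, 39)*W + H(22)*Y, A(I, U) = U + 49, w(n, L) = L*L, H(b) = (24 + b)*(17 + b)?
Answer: -1/7058456 ≈ -1.4167e-7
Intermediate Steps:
H(b) = (17 + b)*(24 + b)
w(n, L) = L²
A(I, U) = 49 + U
c(W, Y) = 88*W + 1794*Y (c(W, Y) = (49 + 39)*W + (408 + 22² + 41*22)*Y = 88*W + (408 + 484 + 902)*Y = 88*W + 1794*Y)
1/(-9907146 + c(-1898, w(-44, 41))) = 1/(-9907146 + (88*(-1898) + 1794*41²)) = 1/(-9907146 + (-167024 + 1794*1681)) = 1/(-9907146 + (-167024 + 3015714)) = 1/(-9907146 + 2848690) = 1/(-7058456) = -1/7058456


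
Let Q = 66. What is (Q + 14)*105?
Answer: 8400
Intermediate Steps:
(Q + 14)*105 = (66 + 14)*105 = 80*105 = 8400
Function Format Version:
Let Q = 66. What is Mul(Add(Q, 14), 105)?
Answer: 8400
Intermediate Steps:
Mul(Add(Q, 14), 105) = Mul(Add(66, 14), 105) = Mul(80, 105) = 8400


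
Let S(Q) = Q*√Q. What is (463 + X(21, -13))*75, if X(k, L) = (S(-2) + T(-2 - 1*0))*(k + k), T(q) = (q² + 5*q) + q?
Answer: 9525 - 6300*I*√2 ≈ 9525.0 - 8909.5*I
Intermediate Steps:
S(Q) = Q^(3/2)
T(q) = q² + 6*q
X(k, L) = 2*k*(-8 - 2*I*√2) (X(k, L) = ((-2)^(3/2) + (-2 - 1*0)*(6 + (-2 - 1*0)))*(k + k) = (-2*I*√2 + (-2 + 0)*(6 + (-2 + 0)))*(2*k) = (-2*I*√2 - 2*(6 - 2))*(2*k) = (-2*I*√2 - 2*4)*(2*k) = (-2*I*√2 - 8)*(2*k) = (-8 - 2*I*√2)*(2*k) = 2*k*(-8 - 2*I*√2))
(463 + X(21, -13))*75 = (463 - 4*21*(4 + I*√2))*75 = (463 + (-336 - 84*I*√2))*75 = (127 - 84*I*√2)*75 = 9525 - 6300*I*√2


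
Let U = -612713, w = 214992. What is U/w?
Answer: -612713/214992 ≈ -2.8499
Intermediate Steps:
U/w = -612713/214992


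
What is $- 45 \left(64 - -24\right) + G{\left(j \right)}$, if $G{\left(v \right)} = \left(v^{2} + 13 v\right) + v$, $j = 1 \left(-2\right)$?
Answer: $-3984$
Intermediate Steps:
$j = -2$
$G{\left(v \right)} = v^{2} + 14 v$
$- 45 \left(64 - -24\right) + G{\left(j \right)} = - 45 \left(64 - -24\right) - 2 \left(14 - 2\right) = - 45 \left(64 + 24\right) - 24 = \left(-45\right) 88 - 24 = -3960 - 24 = -3984$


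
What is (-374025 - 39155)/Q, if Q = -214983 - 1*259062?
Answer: 82636/94809 ≈ 0.87160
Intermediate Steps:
Q = -474045 (Q = -214983 - 259062 = -474045)
(-374025 - 39155)/Q = (-374025 - 39155)/(-474045) = -413180*(-1/474045) = 82636/94809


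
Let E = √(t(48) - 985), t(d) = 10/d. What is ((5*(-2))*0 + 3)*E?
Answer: I*√141810/4 ≈ 94.144*I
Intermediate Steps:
E = I*√141810/12 (E = √(10/48 - 985) = √(10*(1/48) - 985) = √(5/24 - 985) = √(-23635/24) = I*√141810/12 ≈ 31.381*I)
((5*(-2))*0 + 3)*E = ((5*(-2))*0 + 3)*(I*√141810/12) = (-10*0 + 3)*(I*√141810/12) = (0 + 3)*(I*√141810/12) = 3*(I*√141810/12) = I*√141810/4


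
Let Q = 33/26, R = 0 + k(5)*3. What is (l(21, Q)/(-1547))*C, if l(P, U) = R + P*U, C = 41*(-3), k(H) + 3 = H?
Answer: 104427/40222 ≈ 2.5963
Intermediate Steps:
k(H) = -3 + H
C = -123
R = 6 (R = 0 + (-3 + 5)*3 = 0 + 2*3 = 0 + 6 = 6)
Q = 33/26 (Q = 33*(1/26) = 33/26 ≈ 1.2692)
l(P, U) = 6 + P*U
(l(21, Q)/(-1547))*C = ((6 + 21*(33/26))/(-1547))*(-123) = ((6 + 693/26)*(-1/1547))*(-123) = ((849/26)*(-1/1547))*(-123) = -849/40222*(-123) = 104427/40222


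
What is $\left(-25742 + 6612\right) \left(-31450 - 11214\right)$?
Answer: $816162320$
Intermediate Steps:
$\left(-25742 + 6612\right) \left(-31450 - 11214\right) = \left(-19130\right) \left(-42664\right) = 816162320$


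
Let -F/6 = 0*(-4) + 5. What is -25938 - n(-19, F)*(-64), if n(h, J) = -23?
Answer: -27410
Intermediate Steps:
F = -30 (F = -6*(0*(-4) + 5) = -6*(0 + 5) = -6*5 = -30)
-25938 - n(-19, F)*(-64) = -25938 - (-23)*(-64) = -25938 - 1*1472 = -25938 - 1472 = -27410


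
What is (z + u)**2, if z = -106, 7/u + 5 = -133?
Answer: 214183225/19044 ≈ 11247.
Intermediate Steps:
u = -7/138 (u = 7/(-5 - 133) = 7/(-138) = 7*(-1/138) = -7/138 ≈ -0.050725)
(z + u)**2 = (-106 - 7/138)**2 = (-14635/138)**2 = 214183225/19044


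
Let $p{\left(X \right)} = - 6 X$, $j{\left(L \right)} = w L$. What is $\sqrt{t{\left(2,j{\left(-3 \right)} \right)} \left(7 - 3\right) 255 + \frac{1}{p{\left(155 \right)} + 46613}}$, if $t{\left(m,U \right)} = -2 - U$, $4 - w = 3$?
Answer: $\frac{\sqrt{2128675264463}}{45683} \approx 31.937$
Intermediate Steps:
$w = 1$ ($w = 4 - 3 = 1$)
$j{\left(L \right)} = L$ ($j{\left(L \right)} = 1 L = L$)
$\sqrt{t{\left(2,j{\left(-3 \right)} \right)} \left(7 - 3\right) 255 + \frac{1}{p{\left(155 \right)} + 46613}} = \sqrt{\left(-2 - -3\right) \left(7 - 3\right) 255 + \frac{1}{\left(-6\right) 155 + 46613}} = \sqrt{\left(-2 + 3\right) 4 \cdot 255 + \frac{1}{-930 + 46613}} = \sqrt{1 \cdot 4 \cdot 255 + \frac{1}{45683}} = \sqrt{4 \cdot 255 + \frac{1}{45683}} = \sqrt{1020 + \frac{1}{45683}} = \sqrt{\frac{46596661}{45683}} = \frac{\sqrt{2128675264463}}{45683}$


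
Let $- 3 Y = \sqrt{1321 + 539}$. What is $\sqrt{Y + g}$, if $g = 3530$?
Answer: $\frac{\sqrt{31770 - 6 \sqrt{465}}}{3} \approx 59.293$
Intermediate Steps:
$Y = - \frac{2 \sqrt{465}}{3}$ ($Y = - \frac{\sqrt{1321 + 539}}{3} = - \frac{\sqrt{1860}}{3} = - \frac{2 \sqrt{465}}{3} \approx -14.376$)
$\sqrt{Y + g} = \sqrt{- \frac{2 \sqrt{465}}{3} + 3530} = \sqrt{3530 - \frac{2 \sqrt{465}}{3}}$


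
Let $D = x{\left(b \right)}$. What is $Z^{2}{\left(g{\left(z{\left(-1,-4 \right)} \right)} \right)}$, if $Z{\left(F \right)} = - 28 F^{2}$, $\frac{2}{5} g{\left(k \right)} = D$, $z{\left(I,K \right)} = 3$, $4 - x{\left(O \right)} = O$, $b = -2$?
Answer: $39690000$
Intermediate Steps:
$x{\left(O \right)} = 4 - O$
$D = 6$ ($D = 4 - -2 = 4 + 2 = 6$)
$g{\left(k \right)} = 15$ ($g{\left(k \right)} = \frac{5}{2} \cdot 6 = 15$)
$Z^{2}{\left(g{\left(z{\left(-1,-4 \right)} \right)} \right)} = \left(- 28 \cdot 15^{2}\right)^{2} = \left(\left(-28\right) 225\right)^{2} = \left(-6300\right)^{2} = 39690000$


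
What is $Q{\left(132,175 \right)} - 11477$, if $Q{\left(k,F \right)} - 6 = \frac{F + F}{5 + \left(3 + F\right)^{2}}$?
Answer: $- \frac{51929167}{4527} \approx -11471.0$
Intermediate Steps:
$Q{\left(k,F \right)} = 6 + \frac{2 F}{5 + \left(3 + F\right)^{2}}$ ($Q{\left(k,F \right)} = 6 + \frac{F + F}{5 + \left(3 + F\right)^{2}} = 6 + \frac{2 F}{5 + \left(3 + F\right)^{2}}$)
$Q{\left(132,175 \right)} - 11477 = \frac{2 \left(15 + 175 + 3 \left(3 + 175\right)^{2}\right)}{5 + \left(3 + 175\right)^{2}} - 11477 = \frac{2 \left(15 + 175 + 3 \cdot 178^{2}\right)}{5 + 178^{2}} - 11477 = \frac{2 \left(15 + 175 + 3 \cdot 31684\right)}{5 + 31684} - 11477 = \frac{2 \left(15 + 175 + 95052\right)}{31689} - 11477 = 2 \cdot \frac{1}{31689} \cdot 95242 - 11477 = \frac{27212}{4527} - 11477 = - \frac{51929167}{4527}$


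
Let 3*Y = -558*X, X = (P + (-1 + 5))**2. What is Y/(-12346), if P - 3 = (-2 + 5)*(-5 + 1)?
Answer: 2325/6173 ≈ 0.37664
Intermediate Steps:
P = -9 (P = 3 + (-2 + 5)*(-5 + 1) = 3 + 3*(-4) = 3 - 12 = -9)
X = 25 (X = (-9 + (-1 + 5))**2 = (-9 + 4)**2 = (-5)**2 = 25)
Y = -4650 (Y = (-558*25)/3 = (1/3)*(-13950) = -4650)
Y/(-12346) = -4650/(-12346) = -4650*(-1/12346) = 2325/6173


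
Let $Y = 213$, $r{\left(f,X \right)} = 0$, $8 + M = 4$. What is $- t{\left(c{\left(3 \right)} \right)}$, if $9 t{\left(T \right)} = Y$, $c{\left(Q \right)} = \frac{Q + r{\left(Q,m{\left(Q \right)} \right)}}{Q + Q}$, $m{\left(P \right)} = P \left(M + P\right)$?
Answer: $- \frac{71}{3} \approx -23.667$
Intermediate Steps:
$M = -4$ ($M = -8 + 4 = -4$)
$m{\left(P \right)} = P \left(-4 + P\right)$
$c{\left(Q \right)} = \frac{1}{2}$ ($c{\left(Q \right)} = \frac{Q + 0}{Q + Q} = \frac{Q}{2 Q} = Q \frac{1}{2 Q} = \frac{1}{2}$)
$t{\left(T \right)} = \frac{71}{3}$ ($t{\left(T \right)} = \frac{1}{9} \cdot 213 = \frac{71}{3}$)
$- t{\left(c{\left(3 \right)} \right)} = \left(-1\right) \frac{71}{3} = - \frac{71}{3}$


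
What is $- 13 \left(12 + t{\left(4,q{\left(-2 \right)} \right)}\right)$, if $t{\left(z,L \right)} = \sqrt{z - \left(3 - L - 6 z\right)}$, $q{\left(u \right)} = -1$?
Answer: $-156 - 26 \sqrt{6} \approx -219.69$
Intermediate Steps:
$t{\left(z,L \right)} = \sqrt{-3 + L + 7 z}$ ($t{\left(z,L \right)} = \sqrt{z - \left(3 - L - 6 z\right)} = \sqrt{z + \left(-3 + L + 6 z\right)} = \sqrt{-3 + L + 7 z}$)
$- 13 \left(12 + t{\left(4,q{\left(-2 \right)} \right)}\right) = - 13 \left(12 + \sqrt{-3 - 1 + 7 \cdot 4}\right) = - 13 \left(12 + \sqrt{-3 - 1 + 28}\right) = - 13 \left(12 + \sqrt{24}\right) = - 13 \left(12 + 2 \sqrt{6}\right) = -156 - 26 \sqrt{6}$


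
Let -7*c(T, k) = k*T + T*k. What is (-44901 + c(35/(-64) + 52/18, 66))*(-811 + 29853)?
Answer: -219289970575/168 ≈ -1.3053e+9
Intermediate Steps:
c(T, k) = -2*T*k/7 (c(T, k) = -(k*T + T*k)/7 = -(T*k + T*k)/7 = -2*T*k/7)
(-44901 + c(35/(-64) + 52/18, 66))*(-811 + 29853) = (-44901 - 2/7*(35/(-64) + 52/18)*66)*(-811 + 29853) = (-44901 - 2/7*(35*(-1/64) + 52*(1/18))*66)*29042 = (-44901 - 2/7*(-35/64 + 26/9)*66)*29042 = (-44901 - 2/7*1349/576*66)*29042 = (-44901 - 14839/336)*29042 = -15101575/336*29042 = -219289970575/168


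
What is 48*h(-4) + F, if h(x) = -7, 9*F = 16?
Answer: -3008/9 ≈ -334.22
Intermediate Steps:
F = 16/9 (F = (⅑)*16 = 16/9 ≈ 1.7778)
48*h(-4) + F = 48*(-7) + 16/9 = -336 + 16/9 = -3008/9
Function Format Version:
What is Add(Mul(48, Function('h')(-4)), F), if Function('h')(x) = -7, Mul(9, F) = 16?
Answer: Rational(-3008, 9) ≈ -334.22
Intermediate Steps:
F = Rational(16, 9) (F = Mul(Rational(1, 9), 16) = Rational(16, 9) ≈ 1.7778)
Add(Mul(48, Function('h')(-4)), F) = Add(Mul(48, -7), Rational(16, 9)) = Add(-336, Rational(16, 9)) = Rational(-3008, 9)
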